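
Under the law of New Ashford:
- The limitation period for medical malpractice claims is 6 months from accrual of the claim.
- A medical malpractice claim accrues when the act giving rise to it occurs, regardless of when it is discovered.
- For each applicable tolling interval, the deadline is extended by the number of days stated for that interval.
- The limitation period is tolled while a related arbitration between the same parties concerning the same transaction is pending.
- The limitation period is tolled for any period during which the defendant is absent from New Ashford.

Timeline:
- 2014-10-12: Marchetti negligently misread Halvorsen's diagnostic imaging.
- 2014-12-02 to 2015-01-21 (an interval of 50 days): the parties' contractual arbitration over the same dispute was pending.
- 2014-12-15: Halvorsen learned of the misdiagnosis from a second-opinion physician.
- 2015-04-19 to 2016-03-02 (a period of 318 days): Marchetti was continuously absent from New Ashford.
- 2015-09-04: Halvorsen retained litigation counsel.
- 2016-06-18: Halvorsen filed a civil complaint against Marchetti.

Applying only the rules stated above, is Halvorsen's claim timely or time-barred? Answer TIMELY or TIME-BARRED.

TIME-BARRED

Because the rule ties accrual to occurrence, the claim accrued on 2014-10-12, not on the 2014-12-15 discovery date.
6 months from 2014-10-12 is 2015-04-12.
The pending related arbitration from 2014-12-02 to 2015-01-21 tolled the period for 50 days, extending the deadline to 2015-06-01.
Because the defendant's absence from the jurisdiction ran from 2015-04-19 to 2016-03-02, the deadline is extended by 318 days to 2016-04-14.
The other events in the timeline have no effect on the limitation period under the stated rules.
Filing on 2016-06-18 missed the 2016-04-14 deadline — the action is time-barred.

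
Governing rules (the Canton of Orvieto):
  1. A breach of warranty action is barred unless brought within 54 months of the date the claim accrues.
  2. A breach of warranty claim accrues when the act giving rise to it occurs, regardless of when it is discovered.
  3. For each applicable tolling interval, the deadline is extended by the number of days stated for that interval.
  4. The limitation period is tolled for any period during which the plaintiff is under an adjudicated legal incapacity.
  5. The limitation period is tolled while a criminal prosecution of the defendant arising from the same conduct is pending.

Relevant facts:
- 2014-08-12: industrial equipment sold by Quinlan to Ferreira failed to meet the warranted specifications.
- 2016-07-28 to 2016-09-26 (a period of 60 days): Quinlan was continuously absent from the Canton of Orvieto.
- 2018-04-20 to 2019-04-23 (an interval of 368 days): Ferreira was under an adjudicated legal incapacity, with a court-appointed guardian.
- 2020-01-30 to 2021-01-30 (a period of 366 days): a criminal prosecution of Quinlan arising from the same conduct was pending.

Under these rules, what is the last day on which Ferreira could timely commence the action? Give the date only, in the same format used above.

2021-02-15

The claim accrued on 2014-08-12, when the wrongful act occurred.
The untolled deadline — 54 months after 2014-08-12 — is 2019-02-12.
The plaintiff's legal incapacity from 2018-04-20 to 2019-04-23 tolled the period for 368 days, extending the deadline to 2020-02-15.
Because the pending criminal prosecution ran from 2020-01-30 to 2021-01-30, the deadline is extended by 366 days to 2021-02-15.
No stated provision tolls the period for the defendant's absence, so the interval from 2016-07-28 to 2016-09-26 has no effect on the deadline.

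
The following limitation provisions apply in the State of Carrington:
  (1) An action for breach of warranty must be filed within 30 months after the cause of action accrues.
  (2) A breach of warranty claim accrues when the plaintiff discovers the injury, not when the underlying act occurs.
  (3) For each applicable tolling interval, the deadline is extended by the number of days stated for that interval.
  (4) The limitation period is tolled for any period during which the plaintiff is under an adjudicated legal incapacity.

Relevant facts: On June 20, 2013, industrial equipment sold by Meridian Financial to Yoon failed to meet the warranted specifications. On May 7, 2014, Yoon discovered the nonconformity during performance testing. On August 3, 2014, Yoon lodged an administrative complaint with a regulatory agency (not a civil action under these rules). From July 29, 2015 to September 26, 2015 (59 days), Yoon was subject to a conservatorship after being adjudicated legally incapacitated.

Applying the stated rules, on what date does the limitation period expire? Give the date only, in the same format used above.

January 5, 2017

Under the discovery rule, the claim accrued on May 7, 2014, when Yoon discovered the injury — not on the June 20, 2013 date of the underlying act.
30 months from May 7, 2014 is November 7, 2016.
Because the plaintiff's legal incapacity ran from July 29, 2015 to September 26, 2015, the deadline is extended by 59 days to January 5, 2017.
Nothing else in the chronology tolls or restarts the period.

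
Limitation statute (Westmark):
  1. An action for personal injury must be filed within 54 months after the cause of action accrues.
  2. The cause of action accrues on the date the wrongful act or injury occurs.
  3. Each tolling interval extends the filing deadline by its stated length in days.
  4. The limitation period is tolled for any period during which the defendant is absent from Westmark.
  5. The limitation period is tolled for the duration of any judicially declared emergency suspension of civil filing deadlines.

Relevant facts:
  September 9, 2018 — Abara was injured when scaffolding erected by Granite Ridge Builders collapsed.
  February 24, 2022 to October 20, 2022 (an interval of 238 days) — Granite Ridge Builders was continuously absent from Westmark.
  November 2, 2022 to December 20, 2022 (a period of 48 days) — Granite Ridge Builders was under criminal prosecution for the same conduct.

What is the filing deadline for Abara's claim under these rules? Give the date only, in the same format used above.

The claim accrued on September 9, 2018, when the wrongful act occurred.
54 months from September 9, 2018 is March 9, 2023.
The period was tolled for 238 days by the defendant's absence from the jurisdiction (February 24, 2022 to October 20, 2022), pushing the deadline to November 2, 2023.
No stated provision tolls the period for a criminal prosecution, so the interval from November 2, 2022 to December 20, 2022 has no effect on the deadline.

November 2, 2023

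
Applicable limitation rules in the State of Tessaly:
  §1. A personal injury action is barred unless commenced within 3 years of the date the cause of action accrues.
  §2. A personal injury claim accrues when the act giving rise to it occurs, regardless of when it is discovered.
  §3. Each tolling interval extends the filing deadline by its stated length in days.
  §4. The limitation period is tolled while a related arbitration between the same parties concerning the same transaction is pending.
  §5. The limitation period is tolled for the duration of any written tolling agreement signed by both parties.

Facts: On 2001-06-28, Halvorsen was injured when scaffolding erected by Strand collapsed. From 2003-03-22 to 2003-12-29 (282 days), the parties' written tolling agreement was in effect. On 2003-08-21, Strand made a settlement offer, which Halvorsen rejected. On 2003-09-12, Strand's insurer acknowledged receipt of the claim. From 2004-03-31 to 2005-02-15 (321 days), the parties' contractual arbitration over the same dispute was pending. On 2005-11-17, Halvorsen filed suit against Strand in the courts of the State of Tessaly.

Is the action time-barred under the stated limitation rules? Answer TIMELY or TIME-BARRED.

The cause of action accrued on 2001-06-28, the date of the act.
Adding the 3 years base period to 2001-06-28 gives a deadline of 2004-06-28, before any tolling.
Because the written tolling agreement ran from 2003-03-22 to 2003-12-29, the deadline is extended by 282 days to 2005-04-06.
The pending related arbitration from 2004-03-31 to 2005-02-15 tolled the period for 321 days, extending the deadline to 2006-02-21.
None of the other events listed affects the running of the period under the stated rules.
The 2005-11-17 filing precedes the 2006-02-21 deadline; the claim is timely.

TIMELY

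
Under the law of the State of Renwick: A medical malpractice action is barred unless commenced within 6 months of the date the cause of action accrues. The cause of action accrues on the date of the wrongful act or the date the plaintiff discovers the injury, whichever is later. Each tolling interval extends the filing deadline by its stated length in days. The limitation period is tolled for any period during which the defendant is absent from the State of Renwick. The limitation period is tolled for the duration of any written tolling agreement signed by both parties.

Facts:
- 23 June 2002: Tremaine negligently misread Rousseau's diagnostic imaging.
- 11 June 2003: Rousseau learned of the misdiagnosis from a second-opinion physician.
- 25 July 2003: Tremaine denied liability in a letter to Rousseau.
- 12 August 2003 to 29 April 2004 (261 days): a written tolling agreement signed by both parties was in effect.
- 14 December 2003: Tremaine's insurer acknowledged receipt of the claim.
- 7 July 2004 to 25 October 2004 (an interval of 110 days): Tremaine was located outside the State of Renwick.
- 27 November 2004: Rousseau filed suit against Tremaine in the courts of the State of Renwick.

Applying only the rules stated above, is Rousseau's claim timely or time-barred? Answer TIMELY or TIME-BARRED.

Taking the later of the act (23 June 2002) and discovery (11 June 2003), the claim accrued on 11 June 2003.
The untolled deadline — 6 months after 11 June 2003 — is 11 December 2003.
The written tolling agreement from 12 August 2003 to 29 April 2004 tolled the period for 261 days, extending the deadline to 28 August 2004.
The defendant's absence from the jurisdiction from 7 July 2004 to 25 October 2004 tolled the period for 110 days, extending the deadline to 16 December 2004.
None of the other events listed affects the running of the period under the stated rules.
The 27 November 2004 filing precedes the 16 December 2004 deadline; the claim is timely.

TIMELY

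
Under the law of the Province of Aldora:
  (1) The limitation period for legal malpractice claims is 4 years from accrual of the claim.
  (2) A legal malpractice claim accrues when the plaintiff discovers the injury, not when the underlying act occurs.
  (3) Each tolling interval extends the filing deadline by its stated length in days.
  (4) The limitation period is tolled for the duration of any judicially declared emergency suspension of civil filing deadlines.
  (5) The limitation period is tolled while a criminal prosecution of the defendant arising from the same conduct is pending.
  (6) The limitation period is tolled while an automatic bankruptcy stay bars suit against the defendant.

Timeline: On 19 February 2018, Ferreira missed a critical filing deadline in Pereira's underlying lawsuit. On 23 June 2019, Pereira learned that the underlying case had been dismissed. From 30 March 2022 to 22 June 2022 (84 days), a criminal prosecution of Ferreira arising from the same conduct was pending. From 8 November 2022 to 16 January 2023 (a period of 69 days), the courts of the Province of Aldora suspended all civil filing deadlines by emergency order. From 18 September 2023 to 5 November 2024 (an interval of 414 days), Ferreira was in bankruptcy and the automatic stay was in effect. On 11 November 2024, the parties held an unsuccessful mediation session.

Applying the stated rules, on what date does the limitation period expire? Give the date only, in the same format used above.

The claim did not accrue until Pereira discovered the injury on 23 June 2019; the 19 February 2018 act date does not start the clock under the stated rule.
Adding the 4 years base period to 23 June 2019 gives a deadline of 23 June 2023, before any tolling.
Because the pending criminal prosecution ran from 30 March 2022 to 22 June 2022, the deadline is extended by 84 days to 15 September 2023.
The period was tolled for 69 days by the emergency suspension of filing deadlines (8 November 2022 to 16 January 2023), pushing the deadline to 23 November 2023.
The automatic bankruptcy stay from 18 September 2023 to 5 November 2024 tolled the period for 414 days, extending the deadline to 10 January 2025.
Nothing else in the chronology tolls or restarts the period.

10 January 2025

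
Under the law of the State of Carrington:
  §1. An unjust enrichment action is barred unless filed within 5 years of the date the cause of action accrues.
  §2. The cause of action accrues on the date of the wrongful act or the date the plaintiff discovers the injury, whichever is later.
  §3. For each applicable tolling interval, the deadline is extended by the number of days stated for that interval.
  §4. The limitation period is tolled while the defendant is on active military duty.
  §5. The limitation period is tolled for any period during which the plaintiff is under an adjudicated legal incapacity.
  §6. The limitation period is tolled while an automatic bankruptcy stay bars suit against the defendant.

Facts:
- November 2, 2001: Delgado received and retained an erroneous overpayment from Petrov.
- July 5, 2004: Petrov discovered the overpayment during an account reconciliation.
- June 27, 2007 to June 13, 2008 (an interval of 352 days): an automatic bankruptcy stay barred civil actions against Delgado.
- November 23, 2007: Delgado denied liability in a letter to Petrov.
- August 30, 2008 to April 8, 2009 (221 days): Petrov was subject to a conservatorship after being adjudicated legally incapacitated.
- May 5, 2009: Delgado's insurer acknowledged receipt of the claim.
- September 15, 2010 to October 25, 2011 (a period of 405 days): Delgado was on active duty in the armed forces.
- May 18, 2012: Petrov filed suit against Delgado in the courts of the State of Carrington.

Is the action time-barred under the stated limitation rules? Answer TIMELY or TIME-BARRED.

Taking the later of the act (November 2, 2001) and discovery (July 5, 2004), the claim accrued on July 5, 2004.
The untolled deadline — 5 years after July 5, 2004 — is July 5, 2009.
The period was tolled for 352 days by the automatic bankruptcy stay (June 27, 2007 to June 13, 2008), pushing the deadline to June 22, 2010.
The plaintiff's legal incapacity from August 30, 2008 to April 8, 2009 tolled the period for 221 days, extending the deadline to January 29, 2011.
The period was tolled for 405 days by the defendant's active military service (September 15, 2010 to October 25, 2011), pushing the deadline to March 9, 2012.
Nothing else in the chronology tolls or restarts the period.
Petrov filed on May 18, 2012, after the March 9, 2012 deadline, so the action is time-barred.

TIME-BARRED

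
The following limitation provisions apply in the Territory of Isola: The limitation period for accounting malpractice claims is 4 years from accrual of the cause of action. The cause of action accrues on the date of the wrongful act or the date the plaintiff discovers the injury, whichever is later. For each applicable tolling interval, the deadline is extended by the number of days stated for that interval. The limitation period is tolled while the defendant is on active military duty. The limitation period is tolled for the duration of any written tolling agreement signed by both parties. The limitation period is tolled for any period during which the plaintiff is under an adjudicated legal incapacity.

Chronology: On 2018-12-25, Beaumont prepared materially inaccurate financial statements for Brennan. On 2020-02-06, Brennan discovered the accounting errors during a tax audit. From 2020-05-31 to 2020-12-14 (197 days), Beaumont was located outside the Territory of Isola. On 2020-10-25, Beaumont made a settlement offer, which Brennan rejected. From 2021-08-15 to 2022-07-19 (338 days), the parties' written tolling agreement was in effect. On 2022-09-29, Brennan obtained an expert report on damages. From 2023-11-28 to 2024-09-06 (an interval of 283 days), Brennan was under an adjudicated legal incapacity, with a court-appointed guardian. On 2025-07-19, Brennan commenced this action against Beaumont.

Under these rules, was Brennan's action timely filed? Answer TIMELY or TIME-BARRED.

Taking the later of the act (2018-12-25) and discovery (2020-02-06), the claim accrued on 2020-02-06.
The untolled deadline — 4 years after 2020-02-06 — is 2024-02-06.
The written tolling agreement from 2021-08-15 to 2022-07-19 tolled the period for 338 days, extending the deadline to 2025-01-09.
The period was tolled for 283 days by the plaintiff's legal incapacity (2023-11-28 to 2024-09-06), pushing the deadline to 2025-10-19.
Although the defendant's absence ran from 2020-05-31 to 2020-12-14, the stated rules do not make that a tolling event, so it is disregarded.
None of the other events listed affects the running of the period under the stated rules.
Brennan filed on 2025-07-19, before the 2025-10-19 deadline, so the action is timely.

TIMELY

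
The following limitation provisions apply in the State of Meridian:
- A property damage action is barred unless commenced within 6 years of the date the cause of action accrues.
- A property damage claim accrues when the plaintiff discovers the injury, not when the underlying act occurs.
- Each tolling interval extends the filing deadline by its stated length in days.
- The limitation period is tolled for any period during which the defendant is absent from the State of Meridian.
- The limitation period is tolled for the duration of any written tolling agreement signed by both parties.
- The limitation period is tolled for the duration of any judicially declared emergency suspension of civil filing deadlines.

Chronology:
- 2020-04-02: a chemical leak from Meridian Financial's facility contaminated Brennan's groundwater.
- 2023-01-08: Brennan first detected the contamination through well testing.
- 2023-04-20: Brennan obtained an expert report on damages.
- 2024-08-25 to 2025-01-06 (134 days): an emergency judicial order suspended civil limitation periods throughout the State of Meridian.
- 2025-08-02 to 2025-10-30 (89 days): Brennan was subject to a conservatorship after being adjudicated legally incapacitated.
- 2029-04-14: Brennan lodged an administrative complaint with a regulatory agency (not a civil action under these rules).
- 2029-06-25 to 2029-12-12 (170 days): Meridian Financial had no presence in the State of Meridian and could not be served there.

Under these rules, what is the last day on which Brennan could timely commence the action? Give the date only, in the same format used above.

Under the discovery rule, the claim accrued on 2023-01-08, when Brennan discovered the injury — not on the 2020-04-02 date of the underlying act.
Adding the 6 years base period to 2023-01-08 gives a deadline of 2029-01-08, before any tolling.
The period was tolled for 134 days by the emergency suspension of filing deadlines (2024-08-25 to 2025-01-06), pushing the deadline to 2029-05-22.
By the time the defendant's absence from the jurisdiction began on 2029-06-25, the limitation period had already expired on 2029-05-22; that interval cannot revive it.
The plaintiff's legal incapacity from 2025-08-02 to 2025-10-30 does not toll the period, because no stated rule makes the plaintiff's incapacity a tolling event.
Nothing else in the chronology tolls or restarts the period.

2029-05-22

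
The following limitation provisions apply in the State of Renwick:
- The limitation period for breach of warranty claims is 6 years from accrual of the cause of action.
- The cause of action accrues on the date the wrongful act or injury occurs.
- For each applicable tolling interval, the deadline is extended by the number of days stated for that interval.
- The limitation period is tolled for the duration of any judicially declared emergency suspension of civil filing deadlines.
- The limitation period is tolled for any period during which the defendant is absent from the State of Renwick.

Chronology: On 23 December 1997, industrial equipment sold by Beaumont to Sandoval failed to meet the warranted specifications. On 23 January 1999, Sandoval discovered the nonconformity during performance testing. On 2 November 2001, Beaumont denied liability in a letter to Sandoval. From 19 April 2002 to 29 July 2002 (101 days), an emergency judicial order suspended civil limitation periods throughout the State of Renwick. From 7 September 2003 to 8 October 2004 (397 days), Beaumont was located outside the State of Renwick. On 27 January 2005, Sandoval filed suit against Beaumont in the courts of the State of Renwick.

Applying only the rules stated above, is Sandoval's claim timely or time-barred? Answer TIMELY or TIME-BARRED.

The claim accrued on 23 December 1997, when the wrongful act occurred; under the stated occurrence rule the 23 January 1999 discovery does not delay accrual.
Adding the 6 years base period to 23 December 1997 gives a deadline of 23 December 2003, before any tolling.
The emergency suspension of filing deadlines from 19 April 2002 to 29 July 2002 tolled the period for 101 days, extending the deadline to 2 April 2004.
The defendant's absence from the jurisdiction from 7 September 2003 to 8 October 2004 tolled the period for 397 days, extending the deadline to 4 May 2005.
None of the other events listed affects the running of the period under the stated rules.
Sandoval filed on 27 January 2005, before the 4 May 2005 deadline, so the action is timely.

TIMELY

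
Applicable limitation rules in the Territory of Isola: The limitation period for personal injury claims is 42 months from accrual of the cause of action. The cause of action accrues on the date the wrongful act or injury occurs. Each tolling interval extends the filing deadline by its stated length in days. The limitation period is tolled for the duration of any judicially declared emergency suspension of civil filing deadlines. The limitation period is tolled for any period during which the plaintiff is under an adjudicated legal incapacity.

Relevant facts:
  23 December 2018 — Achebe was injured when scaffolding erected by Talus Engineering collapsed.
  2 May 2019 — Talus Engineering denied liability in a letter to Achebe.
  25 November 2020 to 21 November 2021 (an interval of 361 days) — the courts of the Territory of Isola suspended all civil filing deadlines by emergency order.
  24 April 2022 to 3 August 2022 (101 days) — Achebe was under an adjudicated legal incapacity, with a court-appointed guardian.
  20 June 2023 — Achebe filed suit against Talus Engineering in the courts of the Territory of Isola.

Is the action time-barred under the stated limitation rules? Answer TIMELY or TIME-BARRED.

TIMELY

The claim accrued on 23 December 2018, when the wrongful act occurred.
42 months from 23 December 2018 is 23 June 2022.
The period was tolled for 361 days by the emergency suspension of filing deadlines (25 November 2020 to 21 November 2021), pushing the deadline to 19 June 2023.
The period was tolled for 101 days by the plaintiff's legal incapacity (24 April 2022 to 3 August 2022), pushing the deadline to 28 September 2023.
None of the other events listed affects the running of the period under the stated rules.
The 20 June 2023 filing precedes the 28 September 2023 deadline; the claim is timely.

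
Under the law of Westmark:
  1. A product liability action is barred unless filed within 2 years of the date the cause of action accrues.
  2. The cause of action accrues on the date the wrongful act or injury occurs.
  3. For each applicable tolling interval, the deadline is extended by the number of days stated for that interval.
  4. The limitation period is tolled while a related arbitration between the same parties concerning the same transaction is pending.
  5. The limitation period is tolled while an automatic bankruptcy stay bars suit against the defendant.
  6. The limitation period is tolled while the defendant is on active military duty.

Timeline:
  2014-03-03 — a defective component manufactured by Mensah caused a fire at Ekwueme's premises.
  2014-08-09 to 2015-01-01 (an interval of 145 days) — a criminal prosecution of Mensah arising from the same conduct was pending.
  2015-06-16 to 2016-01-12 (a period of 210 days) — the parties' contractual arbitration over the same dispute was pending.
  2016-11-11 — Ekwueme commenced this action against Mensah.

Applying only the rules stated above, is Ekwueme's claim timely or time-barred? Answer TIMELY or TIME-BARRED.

TIME-BARRED

The limitation period began to run on 2014-03-03.
2 years from 2014-03-03 is 2016-03-03.
Because the pending related arbitration ran from 2015-06-16 to 2016-01-12, the deadline is extended by 210 days to 2016-09-29.
Although a criminal prosecution ran from 2014-08-09 to 2015-01-01, the stated rules do not make that a tolling event, so it is disregarded.
Filing on 2016-11-11 missed the 2016-09-29 deadline — the action is time-barred.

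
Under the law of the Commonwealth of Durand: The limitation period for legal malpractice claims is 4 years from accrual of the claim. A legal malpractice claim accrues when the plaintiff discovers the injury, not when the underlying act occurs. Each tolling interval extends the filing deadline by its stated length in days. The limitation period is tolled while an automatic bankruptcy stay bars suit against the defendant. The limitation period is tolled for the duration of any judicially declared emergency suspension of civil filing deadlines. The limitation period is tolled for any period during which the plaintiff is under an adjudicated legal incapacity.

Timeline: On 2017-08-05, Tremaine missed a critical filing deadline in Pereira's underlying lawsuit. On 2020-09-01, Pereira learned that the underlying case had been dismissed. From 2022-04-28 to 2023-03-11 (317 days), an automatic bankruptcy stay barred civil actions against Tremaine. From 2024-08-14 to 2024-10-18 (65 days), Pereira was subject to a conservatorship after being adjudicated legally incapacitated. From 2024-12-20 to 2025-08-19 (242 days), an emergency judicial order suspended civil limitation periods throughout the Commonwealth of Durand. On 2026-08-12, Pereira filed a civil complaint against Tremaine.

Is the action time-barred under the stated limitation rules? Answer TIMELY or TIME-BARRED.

Under the discovery rule, the claim accrued on 2020-09-01, when Pereira discovered the injury — not on the 2017-08-05 date of the underlying act.
Adding the 4 years base period to 2020-09-01 gives a deadline of 2024-09-01, before any tolling.
The automatic bankruptcy stay from 2022-04-28 to 2023-03-11 tolled the period for 317 days, extending the deadline to 2025-07-15.
Because the plaintiff's legal incapacity ran from 2024-08-14 to 2024-10-18, the deadline is extended by 65 days to 2025-09-18.
Because the emergency suspension of filing deadlines ran from 2024-12-20 to 2025-08-19, the deadline is extended by 242 days to 2026-05-18.
Pereira filed on 2026-08-12, after the 2026-05-18 deadline, so the action is time-barred.

TIME-BARRED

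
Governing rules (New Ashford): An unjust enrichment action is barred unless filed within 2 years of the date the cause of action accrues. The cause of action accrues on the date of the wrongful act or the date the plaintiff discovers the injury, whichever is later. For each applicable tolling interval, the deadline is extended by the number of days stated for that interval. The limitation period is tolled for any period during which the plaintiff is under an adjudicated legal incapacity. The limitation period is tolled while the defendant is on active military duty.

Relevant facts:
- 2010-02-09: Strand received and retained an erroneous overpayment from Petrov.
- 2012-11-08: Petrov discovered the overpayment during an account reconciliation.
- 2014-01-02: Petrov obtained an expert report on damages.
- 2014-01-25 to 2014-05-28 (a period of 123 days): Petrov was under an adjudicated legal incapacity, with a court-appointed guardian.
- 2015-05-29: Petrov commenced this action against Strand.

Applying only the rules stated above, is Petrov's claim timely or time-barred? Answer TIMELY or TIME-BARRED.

TIME-BARRED

The claim accrued on 2012-11-08 — the later of the 2010-02-09 act and the 2012-11-08 discovery.
The untolled deadline — 2 years after 2012-11-08 — is 2014-11-08.
Because the plaintiff's legal incapacity ran from 2014-01-25 to 2014-05-28, the deadline is extended by 123 days to 2015-03-11.
Nothing else in the chronology tolls or restarts the period.
The 2015-05-29 filing falls after the 2015-03-11 deadline; the claim is time-barred.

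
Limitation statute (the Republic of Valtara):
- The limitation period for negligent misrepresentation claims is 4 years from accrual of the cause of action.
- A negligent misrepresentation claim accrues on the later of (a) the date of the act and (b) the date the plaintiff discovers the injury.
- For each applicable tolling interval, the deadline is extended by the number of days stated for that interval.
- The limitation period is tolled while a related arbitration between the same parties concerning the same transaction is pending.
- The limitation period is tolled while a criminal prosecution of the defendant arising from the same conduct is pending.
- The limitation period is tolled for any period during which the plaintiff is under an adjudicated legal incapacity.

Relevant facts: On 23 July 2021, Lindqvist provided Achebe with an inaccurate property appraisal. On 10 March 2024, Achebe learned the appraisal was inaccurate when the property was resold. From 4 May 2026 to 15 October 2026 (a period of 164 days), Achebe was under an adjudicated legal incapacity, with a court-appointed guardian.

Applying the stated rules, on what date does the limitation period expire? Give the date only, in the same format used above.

21 August 2028

Because discovery on 10 March 2024 post-dates the 23 July 2021 act, accrual under the later-of rule falls on 10 March 2024.
4 years from 10 March 2024 is 10 March 2028.
The plaintiff's legal incapacity from 4 May 2026 to 15 October 2026 tolled the period for 164 days, extending the deadline to 21 August 2028.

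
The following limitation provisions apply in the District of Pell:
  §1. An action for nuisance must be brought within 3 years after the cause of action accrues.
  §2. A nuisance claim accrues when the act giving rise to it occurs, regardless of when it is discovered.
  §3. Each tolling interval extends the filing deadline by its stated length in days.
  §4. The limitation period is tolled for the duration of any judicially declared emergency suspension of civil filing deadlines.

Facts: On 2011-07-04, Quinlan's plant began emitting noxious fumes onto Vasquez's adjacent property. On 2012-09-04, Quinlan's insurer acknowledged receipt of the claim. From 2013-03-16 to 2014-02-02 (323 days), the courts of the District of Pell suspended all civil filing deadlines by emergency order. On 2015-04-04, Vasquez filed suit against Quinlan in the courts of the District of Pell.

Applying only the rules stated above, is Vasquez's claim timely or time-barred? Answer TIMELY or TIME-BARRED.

The claim accrued on 2011-07-04, when the wrongful act occurred.
The untolled deadline — 3 years after 2011-07-04 — is 2014-07-04.
The period was tolled for 323 days by the emergency suspension of filing deadlines (2013-03-16 to 2014-02-02), pushing the deadline to 2015-05-23.
The other events in the timeline have no effect on the limitation period under the stated rules.
The 2015-04-04 filing precedes the 2015-05-23 deadline; the claim is timely.

TIMELY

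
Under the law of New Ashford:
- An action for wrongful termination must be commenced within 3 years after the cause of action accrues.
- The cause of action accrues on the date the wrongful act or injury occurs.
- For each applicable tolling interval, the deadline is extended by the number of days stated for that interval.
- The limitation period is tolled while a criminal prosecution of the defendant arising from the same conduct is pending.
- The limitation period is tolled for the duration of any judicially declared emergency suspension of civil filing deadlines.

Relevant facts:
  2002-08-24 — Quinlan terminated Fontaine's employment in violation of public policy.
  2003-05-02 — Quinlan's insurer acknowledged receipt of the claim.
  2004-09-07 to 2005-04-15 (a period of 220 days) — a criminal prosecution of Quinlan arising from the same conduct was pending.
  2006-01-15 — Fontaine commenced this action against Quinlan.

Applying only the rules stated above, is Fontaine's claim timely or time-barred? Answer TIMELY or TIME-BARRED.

TIMELY

The limitation period began to run on 2002-08-24.
Adding the 3 years base period to 2002-08-24 gives a deadline of 2005-08-24, before any tolling.
Because the pending criminal prosecution ran from 2004-09-07 to 2005-04-15, the deadline is extended by 220 days to 2006-04-01.
Nothing else in the chronology tolls or restarts the period.
Fontaine filed on 2006-01-15, before the 2006-04-01 deadline, so the action is timely.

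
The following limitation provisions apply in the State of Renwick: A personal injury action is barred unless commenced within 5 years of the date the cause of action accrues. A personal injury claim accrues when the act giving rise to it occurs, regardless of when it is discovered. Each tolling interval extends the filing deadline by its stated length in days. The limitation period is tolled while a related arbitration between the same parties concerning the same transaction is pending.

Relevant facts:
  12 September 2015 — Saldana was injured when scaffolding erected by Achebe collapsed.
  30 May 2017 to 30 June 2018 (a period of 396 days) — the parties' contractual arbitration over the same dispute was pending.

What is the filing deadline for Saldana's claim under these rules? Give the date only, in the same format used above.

13 October 2021

The claim accrued on 12 September 2015, when the wrongful act occurred.
Adding the 5 years base period to 12 September 2015 gives a deadline of 12 September 2020, before any tolling.
The period was tolled for 396 days by the pending related arbitration (30 May 2017 to 30 June 2018), pushing the deadline to 13 October 2021.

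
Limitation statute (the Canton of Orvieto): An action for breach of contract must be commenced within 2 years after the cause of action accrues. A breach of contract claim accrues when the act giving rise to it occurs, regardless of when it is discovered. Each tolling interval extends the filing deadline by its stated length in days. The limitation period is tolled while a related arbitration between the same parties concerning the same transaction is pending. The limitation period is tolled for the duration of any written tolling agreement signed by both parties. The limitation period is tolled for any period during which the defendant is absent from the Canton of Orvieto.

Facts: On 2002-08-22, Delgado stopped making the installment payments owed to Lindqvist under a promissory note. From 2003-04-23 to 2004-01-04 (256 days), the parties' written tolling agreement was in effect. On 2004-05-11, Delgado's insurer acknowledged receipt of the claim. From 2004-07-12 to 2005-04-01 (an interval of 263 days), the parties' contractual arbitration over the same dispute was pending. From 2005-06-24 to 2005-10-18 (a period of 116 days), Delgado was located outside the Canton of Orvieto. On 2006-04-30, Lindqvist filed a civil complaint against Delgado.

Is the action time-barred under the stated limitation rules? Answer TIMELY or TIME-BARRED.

The claim accrued on 2002-08-22, when the wrongful act occurred.
Adding the 2 years base period to 2002-08-22 gives a deadline of 2004-08-22, before any tolling.
Because the written tolling agreement ran from 2003-04-23 to 2004-01-04, the deadline is extended by 256 days to 2005-05-05.
The period was tolled for 263 days by the pending related arbitration (2004-07-12 to 2005-04-01), pushing the deadline to 2006-01-23.
The period was tolled for 116 days by the defendant's absence from the jurisdiction (2005-06-24 to 2005-10-18), pushing the deadline to 2006-05-19.
The other events in the timeline have no effect on the limitation period under the stated rules.
The 2006-04-30 filing precedes the 2006-05-19 deadline; the claim is timely.

TIMELY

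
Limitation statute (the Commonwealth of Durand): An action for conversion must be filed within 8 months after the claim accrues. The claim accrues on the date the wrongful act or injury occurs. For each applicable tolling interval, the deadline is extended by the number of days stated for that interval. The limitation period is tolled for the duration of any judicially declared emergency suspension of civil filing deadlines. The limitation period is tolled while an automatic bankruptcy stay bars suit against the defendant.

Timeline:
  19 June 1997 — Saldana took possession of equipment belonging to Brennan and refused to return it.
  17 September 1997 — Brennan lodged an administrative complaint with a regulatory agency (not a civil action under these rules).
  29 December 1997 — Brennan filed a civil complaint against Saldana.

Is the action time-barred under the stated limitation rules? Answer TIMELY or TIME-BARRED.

The limitation period began to run on 19 June 1997.
The untolled deadline — 8 months after 19 June 1997 — is 19 February 1998.
The other events in the timeline have no effect on the limitation period under the stated rules.
Filing on 29 December 1997 beat the 19 February 1998 deadline — the action is timely.

TIMELY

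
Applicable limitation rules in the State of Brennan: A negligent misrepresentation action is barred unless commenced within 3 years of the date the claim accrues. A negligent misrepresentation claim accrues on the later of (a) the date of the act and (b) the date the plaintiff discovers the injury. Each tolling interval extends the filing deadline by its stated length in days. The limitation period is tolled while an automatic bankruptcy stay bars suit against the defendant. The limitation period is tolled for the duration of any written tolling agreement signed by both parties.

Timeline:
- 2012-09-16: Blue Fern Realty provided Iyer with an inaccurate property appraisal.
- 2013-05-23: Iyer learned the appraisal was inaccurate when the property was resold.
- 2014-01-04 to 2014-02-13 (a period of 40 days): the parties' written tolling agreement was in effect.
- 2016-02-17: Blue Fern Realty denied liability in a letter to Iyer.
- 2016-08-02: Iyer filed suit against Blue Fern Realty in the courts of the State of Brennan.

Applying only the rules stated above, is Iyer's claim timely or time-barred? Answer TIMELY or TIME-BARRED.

TIME-BARRED

Taking the later of the act (2012-09-16) and discovery (2013-05-23), the claim accrued on 2013-05-23.
The untolled deadline — 3 years after 2013-05-23 — is 2016-05-23.
The period was tolled for 40 days by the written tolling agreement (2014-01-04 to 2014-02-13), pushing the deadline to 2016-07-02.
The other events in the timeline have no effect on the limitation period under the stated rules.
The 2016-08-02 filing falls after the 2016-07-02 deadline; the claim is time-barred.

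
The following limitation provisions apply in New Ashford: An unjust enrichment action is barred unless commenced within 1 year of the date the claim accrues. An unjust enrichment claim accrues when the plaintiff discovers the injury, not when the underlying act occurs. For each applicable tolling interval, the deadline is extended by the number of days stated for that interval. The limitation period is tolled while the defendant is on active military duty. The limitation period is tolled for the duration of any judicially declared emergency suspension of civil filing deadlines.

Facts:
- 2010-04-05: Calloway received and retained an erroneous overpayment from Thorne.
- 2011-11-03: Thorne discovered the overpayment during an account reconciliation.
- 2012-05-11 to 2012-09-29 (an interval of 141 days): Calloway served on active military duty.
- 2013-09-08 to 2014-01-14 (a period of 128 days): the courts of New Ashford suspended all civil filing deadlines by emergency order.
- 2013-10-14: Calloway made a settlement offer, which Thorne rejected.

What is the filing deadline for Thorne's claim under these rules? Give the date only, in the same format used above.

2013-03-24

The claim did not accrue until Thorne discovered the injury on 2011-11-03; the 2010-04-05 act date does not start the clock under the stated rule.
1 year from 2011-11-03 is 2012-11-03.
The period was tolled for 141 days by the defendant's active military service (2012-05-11 to 2012-09-29), pushing the deadline to 2013-03-24.
The emergency suspension of filing deadlines from 2013-09-08 to 2014-01-14 began after the period had already run on 2013-03-24, so it has no tolling effect.
None of the other events listed affects the running of the period under the stated rules.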